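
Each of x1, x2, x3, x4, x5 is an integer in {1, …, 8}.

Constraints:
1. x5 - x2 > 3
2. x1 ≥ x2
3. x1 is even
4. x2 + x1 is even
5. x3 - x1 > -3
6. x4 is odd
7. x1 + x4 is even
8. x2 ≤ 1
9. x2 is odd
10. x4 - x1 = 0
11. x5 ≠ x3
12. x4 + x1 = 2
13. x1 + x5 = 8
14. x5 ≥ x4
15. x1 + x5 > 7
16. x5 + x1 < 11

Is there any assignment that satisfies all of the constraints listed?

Constraint 9 makes x2 odd and constraint 3 makes x1 even, so x2 + x1 must be odd. Constraint 4 says x2 + x1 is even — contradiction.

Unsatisfiable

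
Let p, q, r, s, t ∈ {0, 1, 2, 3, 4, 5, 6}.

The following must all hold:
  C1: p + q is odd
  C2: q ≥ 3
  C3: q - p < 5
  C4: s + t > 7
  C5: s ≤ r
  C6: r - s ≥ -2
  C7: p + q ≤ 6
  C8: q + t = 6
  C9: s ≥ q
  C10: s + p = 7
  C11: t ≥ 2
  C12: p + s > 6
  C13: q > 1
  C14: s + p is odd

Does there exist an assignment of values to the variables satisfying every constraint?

Take p = 1, q = 4, r = 6, s = 6, t = 2. Then constraint 3: q - p = 3; constraint 4: s + t = 8; constraint 6: r - s = 0, and every other listed constraint is also met.

Satisfiable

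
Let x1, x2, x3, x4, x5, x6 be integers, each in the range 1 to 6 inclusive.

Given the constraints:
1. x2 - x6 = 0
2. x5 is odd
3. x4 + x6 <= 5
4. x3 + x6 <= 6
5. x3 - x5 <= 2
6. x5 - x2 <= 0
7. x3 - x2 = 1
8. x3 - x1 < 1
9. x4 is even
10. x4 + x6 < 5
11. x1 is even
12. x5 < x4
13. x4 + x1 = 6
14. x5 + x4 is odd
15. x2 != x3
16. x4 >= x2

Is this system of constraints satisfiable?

One satisfying assignment is x1 = 4, x2 = 1, x3 = 2, x4 = 2, x5 = 1, x6 = 1.
For the less obvious constraints — constraint 1: x2 - x6 = 0; constraint 3: x4 + x6 = 3 — and the others hold by inspection.

Satisfiable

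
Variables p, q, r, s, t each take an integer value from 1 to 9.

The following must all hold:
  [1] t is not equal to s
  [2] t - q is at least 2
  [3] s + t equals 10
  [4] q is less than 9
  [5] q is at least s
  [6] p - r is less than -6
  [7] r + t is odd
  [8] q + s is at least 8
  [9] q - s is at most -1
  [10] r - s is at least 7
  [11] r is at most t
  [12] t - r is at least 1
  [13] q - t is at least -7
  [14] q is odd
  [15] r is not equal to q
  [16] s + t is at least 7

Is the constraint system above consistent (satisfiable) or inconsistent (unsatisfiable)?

Unsatisfiable

Constraints 9, 10, 12, and 13 give r − s ≥ 7, s − q ≥ 1, q − t ≥ -7, t − r ≥ 1.
Adding all 4 inequalities: the left sides telescope to 0, and the right sides sum to 7 + 1 + (-7) + 1 = 2. So 0 ≥ 2, which is false.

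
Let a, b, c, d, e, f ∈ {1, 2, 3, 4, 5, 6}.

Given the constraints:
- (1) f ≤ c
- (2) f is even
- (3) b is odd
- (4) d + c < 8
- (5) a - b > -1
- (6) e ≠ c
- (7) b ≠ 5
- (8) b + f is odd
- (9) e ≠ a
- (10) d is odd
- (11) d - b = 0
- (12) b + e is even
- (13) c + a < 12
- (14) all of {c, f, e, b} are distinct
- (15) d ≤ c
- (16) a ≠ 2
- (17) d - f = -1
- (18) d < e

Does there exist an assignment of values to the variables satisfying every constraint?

Satisfiable

Setting (a, b, c, d, e, f) = (3, 1, 6, 1, 5, 2) satisfies everything: constraint 4: d + c = 7; constraint 5: a - b = 2; constraint 11: d - b = 0, and the others follow.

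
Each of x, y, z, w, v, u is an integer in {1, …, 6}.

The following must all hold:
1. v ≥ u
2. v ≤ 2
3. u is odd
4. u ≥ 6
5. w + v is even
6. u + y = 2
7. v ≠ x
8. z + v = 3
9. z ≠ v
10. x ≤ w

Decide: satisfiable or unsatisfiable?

Unsatisfiable

From constraint 4: u ≥ 6. From constraints 1 and 2: u ≤ v and v ≤ 2, so u ≤ 2. But 2 < 6, so no value of u works.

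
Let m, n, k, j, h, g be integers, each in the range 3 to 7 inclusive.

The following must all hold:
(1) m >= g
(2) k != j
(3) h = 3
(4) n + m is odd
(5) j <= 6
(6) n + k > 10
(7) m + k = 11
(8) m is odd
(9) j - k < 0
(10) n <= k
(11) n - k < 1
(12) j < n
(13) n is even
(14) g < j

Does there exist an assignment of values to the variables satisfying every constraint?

One satisfying assignment is m = 5, n = 6, k = 6, j = 5, h = 3, g = 4.
For the less obvious constraints — constraint 6: n + k = 12; constraint 7: m + k = 11; constraint 9: j - k = -1 — and the others hold by inspection.

Satisfiable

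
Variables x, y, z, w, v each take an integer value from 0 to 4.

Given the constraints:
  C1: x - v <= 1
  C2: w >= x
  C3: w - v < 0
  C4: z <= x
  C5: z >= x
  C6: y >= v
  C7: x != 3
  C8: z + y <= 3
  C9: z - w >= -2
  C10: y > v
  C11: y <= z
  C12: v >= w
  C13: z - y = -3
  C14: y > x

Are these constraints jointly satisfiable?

Constraints 2, 4, 10, 11, and 12 give z ≤ x, x ≤ w, w ≤ v, v < y, y ≤ z. Chaining: z ≤ x ≤ w ≤ v < y ≤ z, which forces z < z — impossible.

Unsatisfiable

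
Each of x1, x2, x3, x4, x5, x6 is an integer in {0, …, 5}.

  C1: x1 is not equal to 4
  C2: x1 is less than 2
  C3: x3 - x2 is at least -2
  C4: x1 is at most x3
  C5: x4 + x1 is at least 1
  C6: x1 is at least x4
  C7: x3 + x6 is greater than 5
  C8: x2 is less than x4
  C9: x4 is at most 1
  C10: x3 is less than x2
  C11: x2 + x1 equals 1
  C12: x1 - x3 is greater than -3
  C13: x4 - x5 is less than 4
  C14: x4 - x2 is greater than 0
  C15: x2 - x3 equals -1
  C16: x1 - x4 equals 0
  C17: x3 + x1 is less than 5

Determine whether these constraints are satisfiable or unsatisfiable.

Constraints 4, 6, 10, and 14 give x4 ≤ x1, x1 ≤ x3, x3 < x2, x2 < x4. Chaining: x4 ≤ x1 ≤ x3 < x2 < x4, which forces x4 < x4 — impossible.

Unsatisfiable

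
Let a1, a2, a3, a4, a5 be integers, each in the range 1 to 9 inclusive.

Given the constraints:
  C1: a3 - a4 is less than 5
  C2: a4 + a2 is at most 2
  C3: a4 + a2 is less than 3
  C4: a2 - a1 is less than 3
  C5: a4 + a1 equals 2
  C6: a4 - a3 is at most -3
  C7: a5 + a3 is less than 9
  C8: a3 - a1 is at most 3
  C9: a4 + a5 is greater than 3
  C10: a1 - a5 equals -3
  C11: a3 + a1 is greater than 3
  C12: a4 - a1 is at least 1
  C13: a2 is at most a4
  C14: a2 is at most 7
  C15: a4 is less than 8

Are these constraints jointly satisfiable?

Unsatisfiable

Constraints 6, 8, and 12 give a4 − a1 ≥ 1, a1 − a3 ≥ -3, a3 − a4 ≥ 3.
Adding all 3 inequalities: the left sides telescope to 0, and the right sides sum to 1 + (-3) + 3 = 1. So 0 ≥ 1, which is false.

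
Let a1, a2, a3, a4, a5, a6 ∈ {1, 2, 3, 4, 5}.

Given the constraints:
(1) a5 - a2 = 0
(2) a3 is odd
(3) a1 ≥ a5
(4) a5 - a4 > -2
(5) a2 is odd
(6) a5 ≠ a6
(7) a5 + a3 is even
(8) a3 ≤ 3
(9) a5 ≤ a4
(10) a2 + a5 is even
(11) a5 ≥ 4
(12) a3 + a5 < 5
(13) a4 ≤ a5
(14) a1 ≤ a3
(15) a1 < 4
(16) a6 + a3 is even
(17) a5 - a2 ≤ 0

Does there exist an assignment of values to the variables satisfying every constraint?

From constraints 3 and 11: a1 ≥ a5 and a5 ≥ 4, so a1 ≥ 4. From constraints 8 and 14: a1 ≤ a3 and a3 ≤ 3, so a1 ≤ 3. But 3 < 4, so no value of a1 works.

Unsatisfiable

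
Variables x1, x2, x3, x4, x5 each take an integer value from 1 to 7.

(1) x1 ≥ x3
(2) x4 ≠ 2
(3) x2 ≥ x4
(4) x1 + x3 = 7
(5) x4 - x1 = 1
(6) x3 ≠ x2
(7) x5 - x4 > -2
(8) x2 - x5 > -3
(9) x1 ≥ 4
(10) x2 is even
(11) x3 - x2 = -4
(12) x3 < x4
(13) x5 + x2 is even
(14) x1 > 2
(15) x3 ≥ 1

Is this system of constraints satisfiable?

Satisfiable

Try x1 = 5, x2 = 6, x3 = 2, x4 = 6, x5 = 6.
Check constraint 4: x1 + x3 = 7; constraint 5: x4 - x1 = 1; constraint 7: x5 - x4 = 0. The remaining constraints are straightforward to verify.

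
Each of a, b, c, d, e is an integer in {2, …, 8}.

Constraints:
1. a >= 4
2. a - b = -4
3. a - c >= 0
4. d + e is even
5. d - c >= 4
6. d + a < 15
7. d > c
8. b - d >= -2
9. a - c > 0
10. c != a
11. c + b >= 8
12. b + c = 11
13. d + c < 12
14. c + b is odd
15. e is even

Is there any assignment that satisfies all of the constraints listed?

Take a = 4, b = 8, c = 3, d = 8, e = 8. Then constraint 2: a - b = -4; constraint 3: a - c = 1, and every other listed constraint is also met.

Satisfiable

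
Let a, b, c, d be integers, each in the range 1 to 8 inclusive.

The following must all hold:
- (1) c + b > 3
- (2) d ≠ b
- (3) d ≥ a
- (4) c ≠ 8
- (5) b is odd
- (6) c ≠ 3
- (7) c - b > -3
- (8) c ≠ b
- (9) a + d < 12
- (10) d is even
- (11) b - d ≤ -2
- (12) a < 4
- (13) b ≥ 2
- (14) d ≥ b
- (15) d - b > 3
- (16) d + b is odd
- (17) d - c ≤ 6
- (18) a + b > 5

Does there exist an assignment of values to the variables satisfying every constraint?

Satisfiable

Setting (a, b, c, d) = (3, 3, 2, 8) satisfies everything: constraint 1: c + b = 5; constraint 7: c - b = -1; constraint 9: a + d = 11, and the others follow.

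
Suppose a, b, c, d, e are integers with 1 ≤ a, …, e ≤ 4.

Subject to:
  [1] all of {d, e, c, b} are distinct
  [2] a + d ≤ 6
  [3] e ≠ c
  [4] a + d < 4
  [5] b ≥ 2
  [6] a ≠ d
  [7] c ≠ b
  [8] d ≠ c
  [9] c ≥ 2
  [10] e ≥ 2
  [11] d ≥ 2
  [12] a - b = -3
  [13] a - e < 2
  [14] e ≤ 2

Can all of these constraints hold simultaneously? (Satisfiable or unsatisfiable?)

Constraints 5, 9, 10, and 11 confine each of d, e, c, b to the 3 values {2, …, 4} (the domain already gives each ≤ 4).
Constraint 1 requires all 4 of them to be distinct, but only 3 values are available — impossible by the pigeonhole principle.

Unsatisfiable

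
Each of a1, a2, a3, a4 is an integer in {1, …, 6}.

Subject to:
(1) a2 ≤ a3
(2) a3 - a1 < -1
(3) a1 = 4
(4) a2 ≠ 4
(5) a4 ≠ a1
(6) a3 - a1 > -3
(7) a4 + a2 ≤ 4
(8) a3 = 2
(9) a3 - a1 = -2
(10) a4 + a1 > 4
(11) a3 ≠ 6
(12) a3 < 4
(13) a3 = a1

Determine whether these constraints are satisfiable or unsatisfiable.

Constraint 8 fixes a3 = 2 and constraint 3 fixes a1 = 4, but constraint 13 requires a3 = a1. Since 2 ≠ 4, contradiction.

Unsatisfiable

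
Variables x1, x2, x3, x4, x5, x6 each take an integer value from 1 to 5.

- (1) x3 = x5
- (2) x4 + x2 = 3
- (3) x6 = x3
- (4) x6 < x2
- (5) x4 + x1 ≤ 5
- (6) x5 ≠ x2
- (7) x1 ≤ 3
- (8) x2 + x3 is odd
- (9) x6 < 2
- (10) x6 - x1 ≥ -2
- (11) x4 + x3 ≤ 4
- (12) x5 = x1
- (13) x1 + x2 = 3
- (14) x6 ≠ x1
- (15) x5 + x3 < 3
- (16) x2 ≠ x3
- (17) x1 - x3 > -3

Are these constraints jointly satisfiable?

Unsatisfiable

From constraints 1, 3, and 12, x6 = x3 = x5 = x1, so x6 = x1. But constraint 14 says x6 ≠ x1. Contradiction.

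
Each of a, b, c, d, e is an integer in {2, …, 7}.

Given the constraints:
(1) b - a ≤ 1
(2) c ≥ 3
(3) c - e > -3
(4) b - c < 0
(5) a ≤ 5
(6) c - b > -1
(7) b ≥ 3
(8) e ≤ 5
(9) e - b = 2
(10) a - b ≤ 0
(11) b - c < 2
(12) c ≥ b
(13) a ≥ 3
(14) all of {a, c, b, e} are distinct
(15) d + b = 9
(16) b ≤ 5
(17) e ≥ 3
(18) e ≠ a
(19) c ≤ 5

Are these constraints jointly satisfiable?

Constraints 2, 5, 7, 8, 13, 16, 17, and 19 confine each of a, c, b, e to the 3 values {3, …, 5}.
Constraint 14 requires all 4 of them to be distinct, but only 3 values are available — impossible by the pigeonhole principle.

Unsatisfiable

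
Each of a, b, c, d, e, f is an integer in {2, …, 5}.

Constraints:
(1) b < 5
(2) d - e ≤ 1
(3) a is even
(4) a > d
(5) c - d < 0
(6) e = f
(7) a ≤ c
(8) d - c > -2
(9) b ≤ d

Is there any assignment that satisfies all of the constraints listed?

Constraints 4, 5, and 7 give a ≤ c, c < d, d < a. Chaining: a ≤ c < d < a, which forces a < a — impossible.

Unsatisfiable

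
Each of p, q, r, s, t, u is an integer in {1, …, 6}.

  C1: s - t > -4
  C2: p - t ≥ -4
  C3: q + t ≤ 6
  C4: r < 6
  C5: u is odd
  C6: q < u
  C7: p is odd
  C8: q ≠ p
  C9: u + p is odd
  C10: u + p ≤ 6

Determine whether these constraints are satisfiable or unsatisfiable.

Constraint 5 makes u odd and constraint 7 makes p odd, so u + p must be even. Constraint 9 says u + p is odd — contradiction.

Unsatisfiable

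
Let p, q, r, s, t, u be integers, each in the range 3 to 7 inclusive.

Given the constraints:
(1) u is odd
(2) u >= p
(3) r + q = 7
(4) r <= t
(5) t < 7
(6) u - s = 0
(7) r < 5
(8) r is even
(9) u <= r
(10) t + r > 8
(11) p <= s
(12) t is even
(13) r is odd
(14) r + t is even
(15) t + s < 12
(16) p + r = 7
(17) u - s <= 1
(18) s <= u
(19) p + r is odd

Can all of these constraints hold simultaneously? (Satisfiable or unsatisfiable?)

Constraint 13 makes r odd and constraint 12 makes t even, so r + t must be odd. Constraint 14 says r + t is even — contradiction.

Unsatisfiable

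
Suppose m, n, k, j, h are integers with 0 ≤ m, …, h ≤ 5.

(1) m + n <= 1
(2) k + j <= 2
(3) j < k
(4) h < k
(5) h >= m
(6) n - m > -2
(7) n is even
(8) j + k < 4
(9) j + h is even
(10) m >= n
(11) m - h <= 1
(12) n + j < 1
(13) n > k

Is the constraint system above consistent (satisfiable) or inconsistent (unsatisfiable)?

Unsatisfiable

Constraints 4, 5, 10, and 13 give h < k, k < n, n ≤ m, m ≤ h. Chaining: h < k < n ≤ m ≤ h, which forces h < h — impossible.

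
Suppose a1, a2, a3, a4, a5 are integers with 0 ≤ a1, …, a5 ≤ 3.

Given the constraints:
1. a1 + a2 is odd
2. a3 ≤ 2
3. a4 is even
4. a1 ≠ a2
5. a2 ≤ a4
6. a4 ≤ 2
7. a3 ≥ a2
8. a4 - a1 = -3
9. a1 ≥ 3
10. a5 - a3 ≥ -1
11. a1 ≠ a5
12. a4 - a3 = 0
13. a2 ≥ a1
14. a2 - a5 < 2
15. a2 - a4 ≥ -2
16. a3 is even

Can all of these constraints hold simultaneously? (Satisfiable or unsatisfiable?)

From constraints 9 and 13: a2 ≥ a1 and a1 ≥ 3, so a2 ≥ 3. From constraints 5 and 6: a2 ≤ a4 and a4 ≤ 2, so a2 ≤ 2. But 2 < 3, so no value of a2 works.

Unsatisfiable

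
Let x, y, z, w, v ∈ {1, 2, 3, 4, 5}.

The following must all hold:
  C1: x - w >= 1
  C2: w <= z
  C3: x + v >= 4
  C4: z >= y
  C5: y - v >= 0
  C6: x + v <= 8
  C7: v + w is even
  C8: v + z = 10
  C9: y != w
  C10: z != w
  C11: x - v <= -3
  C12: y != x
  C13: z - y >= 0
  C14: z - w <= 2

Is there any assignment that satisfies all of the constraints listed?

Constraints 1, 5, 11, 13, and 14 give v − x ≥ 3, x − w ≥ 1, w − z ≥ -2, z − y ≥ 0, y − v ≥ 0.
Adding all 5 inequalities: the left sides telescope to 0, and the right sides sum to 3 + 1 + (-2) + 0 + 0 = 2. So 0 ≥ 2, which is false.

Unsatisfiable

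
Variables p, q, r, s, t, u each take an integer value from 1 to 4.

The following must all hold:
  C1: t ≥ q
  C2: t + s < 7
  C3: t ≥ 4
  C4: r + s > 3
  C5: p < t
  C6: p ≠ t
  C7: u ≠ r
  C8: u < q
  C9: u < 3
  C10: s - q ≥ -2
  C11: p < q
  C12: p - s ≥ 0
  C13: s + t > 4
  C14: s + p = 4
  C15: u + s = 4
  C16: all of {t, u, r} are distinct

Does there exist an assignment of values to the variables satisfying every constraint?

Try p = 2, q = 3, r = 3, s = 2, t = 4, u = 2.
Check constraint 2: t + s = 6; constraint 4: r + s = 5; constraint 10: s - q = -1. The remaining constraints are straightforward to verify.

Satisfiable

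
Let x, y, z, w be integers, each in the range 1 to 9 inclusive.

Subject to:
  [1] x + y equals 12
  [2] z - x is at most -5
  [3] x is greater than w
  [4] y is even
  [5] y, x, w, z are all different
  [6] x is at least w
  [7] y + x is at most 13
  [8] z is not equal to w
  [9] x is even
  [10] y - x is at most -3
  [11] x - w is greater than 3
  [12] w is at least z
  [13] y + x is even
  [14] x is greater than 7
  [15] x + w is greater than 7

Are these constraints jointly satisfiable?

Satisfiable

Take x = 8, y = 4, z = 1, w = 2. Then constraint 1: x + y = 12; constraint 2: z - x = -7; constraint 7: y + x = 12, and every other listed constraint is also met.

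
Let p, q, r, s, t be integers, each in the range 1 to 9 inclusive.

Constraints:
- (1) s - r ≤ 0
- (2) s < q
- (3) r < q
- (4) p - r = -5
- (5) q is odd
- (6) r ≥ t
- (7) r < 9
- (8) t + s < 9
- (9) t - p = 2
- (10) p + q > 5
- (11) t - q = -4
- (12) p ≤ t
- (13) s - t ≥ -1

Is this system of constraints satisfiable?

Setting (p, q, r, s, t) = (1, 7, 6, 4, 3) satisfies everything: constraint 1: s - r = -2; constraint 4: p - r = -5; constraint 8: t + s = 7, and the others follow.

Satisfiable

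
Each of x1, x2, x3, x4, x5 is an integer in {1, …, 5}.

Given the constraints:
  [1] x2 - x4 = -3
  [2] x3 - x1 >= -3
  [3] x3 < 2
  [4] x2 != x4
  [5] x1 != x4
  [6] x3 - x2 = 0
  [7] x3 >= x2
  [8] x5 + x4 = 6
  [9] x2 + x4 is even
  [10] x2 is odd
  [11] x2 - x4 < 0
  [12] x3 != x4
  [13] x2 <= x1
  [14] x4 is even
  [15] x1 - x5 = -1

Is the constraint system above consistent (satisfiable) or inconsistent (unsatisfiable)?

Constraint 10 makes x2 odd and constraint 14 makes x4 even, so x2 + x4 must be odd. Constraint 9 says x2 + x4 is even — contradiction.

Unsatisfiable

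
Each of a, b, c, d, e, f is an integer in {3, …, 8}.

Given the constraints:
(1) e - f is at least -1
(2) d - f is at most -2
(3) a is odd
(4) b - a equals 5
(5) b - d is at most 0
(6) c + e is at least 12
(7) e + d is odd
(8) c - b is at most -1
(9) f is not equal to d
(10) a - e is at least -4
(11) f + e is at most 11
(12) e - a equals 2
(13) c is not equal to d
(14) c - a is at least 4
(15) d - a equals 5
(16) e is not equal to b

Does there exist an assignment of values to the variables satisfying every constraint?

Constraints 1, 2, 5, 8, 10, and 14 give a − e ≥ -4, e − f ≥ -1, f − d ≥ 2, d − b ≥ 0, b − c ≥ 1, c − a ≥ 4.
Adding all 6 inequalities: the left sides telescope to 0, and the right sides sum to (-4) + (-1) + 2 + 0 + 1 + 4 = 2. So 0 ≥ 2, which is false.

Unsatisfiable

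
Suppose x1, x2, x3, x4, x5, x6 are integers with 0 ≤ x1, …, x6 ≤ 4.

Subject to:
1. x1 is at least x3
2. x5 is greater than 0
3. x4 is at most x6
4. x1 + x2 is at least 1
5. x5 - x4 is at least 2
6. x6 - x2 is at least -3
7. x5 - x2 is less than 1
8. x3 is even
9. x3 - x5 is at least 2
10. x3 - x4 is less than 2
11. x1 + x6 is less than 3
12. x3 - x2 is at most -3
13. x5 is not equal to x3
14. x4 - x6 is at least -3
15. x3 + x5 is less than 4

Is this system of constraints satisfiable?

Constraints 5, 6, 9, 12, and 14 give x6 − x2 ≥ -3, x2 − x3 ≥ 3, x3 − x5 ≥ 2, x5 − x4 ≥ 2, x4 − x6 ≥ -3.
Adding all 5 inequalities: the left sides telescope to 0, and the right sides sum to (-3) + 3 + 2 + 2 + (-3) = 1. So 0 ≥ 1, which is false.

Unsatisfiable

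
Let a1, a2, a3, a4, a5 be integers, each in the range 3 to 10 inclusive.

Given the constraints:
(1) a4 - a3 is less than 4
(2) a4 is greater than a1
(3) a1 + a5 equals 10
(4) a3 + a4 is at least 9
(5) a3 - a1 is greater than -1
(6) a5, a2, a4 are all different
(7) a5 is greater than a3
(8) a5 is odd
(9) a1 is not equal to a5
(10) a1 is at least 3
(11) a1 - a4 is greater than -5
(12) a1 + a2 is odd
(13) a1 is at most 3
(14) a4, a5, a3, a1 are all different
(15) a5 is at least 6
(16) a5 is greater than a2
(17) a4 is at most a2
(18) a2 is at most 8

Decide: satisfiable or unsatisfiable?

Try a1 = 3, a2 = 6, a3 = 4, a4 = 5, a5 = 7.
Check constraint 1: a4 - a3 = 1; constraint 3: a1 + a5 = 10; constraint 4: a3 + a4 = 9. The remaining constraints are straightforward to verify.

Satisfiable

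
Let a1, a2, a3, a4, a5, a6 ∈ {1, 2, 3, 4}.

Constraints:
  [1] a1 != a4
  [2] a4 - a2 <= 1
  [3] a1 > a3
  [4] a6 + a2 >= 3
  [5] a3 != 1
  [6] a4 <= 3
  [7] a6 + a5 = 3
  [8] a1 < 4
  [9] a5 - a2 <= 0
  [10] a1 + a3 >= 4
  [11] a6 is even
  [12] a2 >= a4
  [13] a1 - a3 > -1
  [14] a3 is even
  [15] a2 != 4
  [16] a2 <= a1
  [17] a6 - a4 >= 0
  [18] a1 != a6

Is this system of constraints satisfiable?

Setting (a1, a2, a3, a4, a5, a6) = (3, 2, 2, 2, 1, 2) satisfies everything: constraint 2: a4 - a2 = 0; constraint 4: a6 + a2 = 4, and the others follow.

Satisfiable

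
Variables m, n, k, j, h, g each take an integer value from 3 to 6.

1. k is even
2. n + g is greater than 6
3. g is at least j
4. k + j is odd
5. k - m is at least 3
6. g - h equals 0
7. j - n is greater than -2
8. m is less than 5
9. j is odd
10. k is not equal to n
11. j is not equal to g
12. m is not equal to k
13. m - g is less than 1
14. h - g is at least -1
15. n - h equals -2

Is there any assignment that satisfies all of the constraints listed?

Satisfiable

One satisfying assignment is m = 3, n = 3, k = 6, j = 3, h = 5, g = 5.
For the less obvious constraints — constraint 2: n + g = 8; constraint 5: k - m = 3 — and the others hold by inspection.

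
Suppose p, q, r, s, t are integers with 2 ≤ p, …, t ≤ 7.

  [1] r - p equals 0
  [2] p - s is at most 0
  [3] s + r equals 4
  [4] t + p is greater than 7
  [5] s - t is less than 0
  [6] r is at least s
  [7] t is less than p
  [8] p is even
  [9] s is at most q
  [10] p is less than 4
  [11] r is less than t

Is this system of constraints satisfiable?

Unsatisfiable

Constraints 2, 5, and 7 give p ≤ s, s < t, t < p. Chaining: p ≤ s < t < p, which forces p < p — impossible.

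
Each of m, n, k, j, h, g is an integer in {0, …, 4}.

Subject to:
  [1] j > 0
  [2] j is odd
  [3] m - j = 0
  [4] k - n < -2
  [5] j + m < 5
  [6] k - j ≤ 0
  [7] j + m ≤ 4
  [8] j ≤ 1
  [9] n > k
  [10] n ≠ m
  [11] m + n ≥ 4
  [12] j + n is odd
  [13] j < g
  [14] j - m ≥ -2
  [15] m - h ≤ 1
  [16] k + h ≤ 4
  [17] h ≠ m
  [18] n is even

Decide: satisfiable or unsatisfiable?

Setting (m, n, k, j, h, g) = (1, 4, 1, 1, 0, 4) satisfies everything: constraint 3: m - j = 0; constraint 4: k - n = -3, and the others follow.

Satisfiable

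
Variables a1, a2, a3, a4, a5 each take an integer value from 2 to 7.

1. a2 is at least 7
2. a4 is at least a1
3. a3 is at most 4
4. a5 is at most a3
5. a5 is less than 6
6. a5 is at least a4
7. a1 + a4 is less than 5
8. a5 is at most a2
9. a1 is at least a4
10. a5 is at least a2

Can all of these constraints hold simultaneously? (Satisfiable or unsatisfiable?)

Unsatisfiable

From constraints 1 and 10: a5 ≥ a2 and a2 ≥ 7, so a5 ≥ 7. From constraints 3 and 4: a5 ≤ a3 and a3 ≤ 4, so a5 ≤ 4. But 4 < 7, so no value of a5 works.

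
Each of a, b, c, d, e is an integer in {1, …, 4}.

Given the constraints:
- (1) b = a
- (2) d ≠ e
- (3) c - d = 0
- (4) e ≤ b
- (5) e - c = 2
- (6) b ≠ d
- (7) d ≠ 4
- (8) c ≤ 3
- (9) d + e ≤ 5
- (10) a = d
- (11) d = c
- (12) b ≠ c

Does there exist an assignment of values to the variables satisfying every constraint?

Unsatisfiable

From constraints 1, 10, and 11, b = a = d = c, so b = c. But constraint 12 says b ≠ c. Contradiction.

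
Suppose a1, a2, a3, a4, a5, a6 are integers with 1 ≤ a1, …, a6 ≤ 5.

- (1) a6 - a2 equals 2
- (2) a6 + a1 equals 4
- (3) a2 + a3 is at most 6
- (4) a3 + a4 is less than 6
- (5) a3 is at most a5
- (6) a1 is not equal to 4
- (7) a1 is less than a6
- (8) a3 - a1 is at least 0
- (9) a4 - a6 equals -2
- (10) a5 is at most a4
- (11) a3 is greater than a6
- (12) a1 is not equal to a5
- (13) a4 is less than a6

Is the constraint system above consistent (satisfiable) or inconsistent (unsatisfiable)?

Unsatisfiable

Constraints 5, 10, 11, and 13 give a6 < a3, a3 ≤ a5, a5 ≤ a4, a4 < a6. Chaining: a6 < a3 ≤ a5 ≤ a4 < a6, which forces a6 < a6 — impossible.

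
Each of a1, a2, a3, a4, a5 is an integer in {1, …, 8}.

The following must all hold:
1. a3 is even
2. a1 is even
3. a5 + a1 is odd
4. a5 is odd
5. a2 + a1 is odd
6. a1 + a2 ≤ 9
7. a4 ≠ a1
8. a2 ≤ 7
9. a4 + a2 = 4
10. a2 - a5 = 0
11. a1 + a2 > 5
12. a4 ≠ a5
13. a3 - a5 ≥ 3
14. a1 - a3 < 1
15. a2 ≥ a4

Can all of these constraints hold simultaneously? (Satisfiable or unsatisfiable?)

Satisfiable

One satisfying assignment is a1 = 4, a2 = 3, a3 = 6, a4 = 1, a5 = 3.
For the less obvious constraints — constraint 6: a1 + a2 = 7; constraint 9: a4 + a2 = 4; constraint 10: a2 - a5 = 0 — and the others hold by inspection.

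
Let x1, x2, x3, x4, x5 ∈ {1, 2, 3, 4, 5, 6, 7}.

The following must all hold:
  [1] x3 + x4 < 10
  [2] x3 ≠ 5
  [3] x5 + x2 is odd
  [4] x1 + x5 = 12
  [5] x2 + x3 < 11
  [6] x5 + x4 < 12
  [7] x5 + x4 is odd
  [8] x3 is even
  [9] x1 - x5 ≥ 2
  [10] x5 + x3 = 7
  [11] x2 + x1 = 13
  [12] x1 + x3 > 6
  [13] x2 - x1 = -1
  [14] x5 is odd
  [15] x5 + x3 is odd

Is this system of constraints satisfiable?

Satisfiable

Take x1 = 7, x2 = 6, x3 = 2, x4 = 6, x5 = 5. Then constraint 1: x3 + x4 = 8; constraint 4: x1 + x5 = 12, and every other listed constraint is also met.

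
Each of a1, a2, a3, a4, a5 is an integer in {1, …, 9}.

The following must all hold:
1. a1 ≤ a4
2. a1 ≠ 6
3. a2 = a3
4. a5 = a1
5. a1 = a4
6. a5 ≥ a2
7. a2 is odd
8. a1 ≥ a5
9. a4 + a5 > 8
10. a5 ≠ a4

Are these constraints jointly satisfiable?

Unsatisfiable

From constraints 4 and 5, a5 = a1 = a4, so a5 = a4. But constraint 10 says a5 ≠ a4. Contradiction.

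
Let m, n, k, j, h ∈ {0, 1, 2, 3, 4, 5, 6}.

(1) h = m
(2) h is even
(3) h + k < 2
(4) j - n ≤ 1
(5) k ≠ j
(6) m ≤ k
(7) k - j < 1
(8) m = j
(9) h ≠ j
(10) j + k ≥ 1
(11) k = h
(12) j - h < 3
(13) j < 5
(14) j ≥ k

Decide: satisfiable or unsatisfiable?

Unsatisfiable

From constraints 1, 8, and 11, k = h = m = j, so k = j. But constraint 5 says k ≠ j. Contradiction.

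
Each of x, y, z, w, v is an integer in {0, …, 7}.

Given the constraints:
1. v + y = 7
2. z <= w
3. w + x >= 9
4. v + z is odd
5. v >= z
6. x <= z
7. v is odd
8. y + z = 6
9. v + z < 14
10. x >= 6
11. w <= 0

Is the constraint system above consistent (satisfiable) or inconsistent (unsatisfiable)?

From constraints 6 and 10: z ≥ x and x ≥ 6, so z ≥ 6. From constraints 2 and 11: z ≤ w and w ≤ 0, so z ≤ 0. But 0 < 6, so no value of z works.

Unsatisfiable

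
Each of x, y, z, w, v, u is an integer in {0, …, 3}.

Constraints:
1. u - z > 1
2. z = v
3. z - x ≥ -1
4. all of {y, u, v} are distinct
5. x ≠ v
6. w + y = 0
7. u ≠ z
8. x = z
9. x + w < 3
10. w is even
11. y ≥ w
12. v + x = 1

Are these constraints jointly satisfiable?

Unsatisfiable

From constraints 2 and 8, x = z = v, so x = v. But constraint 5 says x ≠ v. Contradiction.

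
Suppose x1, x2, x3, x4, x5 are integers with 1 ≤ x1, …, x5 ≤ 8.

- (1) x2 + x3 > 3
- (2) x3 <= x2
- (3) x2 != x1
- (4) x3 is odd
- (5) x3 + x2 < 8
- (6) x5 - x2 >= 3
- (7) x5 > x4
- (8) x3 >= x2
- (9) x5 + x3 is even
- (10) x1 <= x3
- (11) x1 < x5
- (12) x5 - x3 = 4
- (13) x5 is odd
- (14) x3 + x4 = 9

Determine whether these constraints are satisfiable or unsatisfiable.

The assignment x1 = 2, x2 = 3, x3 = 3, x4 = 6, x5 = 7 works:
  constraint 1 holds since x2 + x3 = 6.
  constraint 5 holds since x3 + x2 = 6.
  constraint 6 holds since x5 - x2 = 4.
The rest check out directly.

Satisfiable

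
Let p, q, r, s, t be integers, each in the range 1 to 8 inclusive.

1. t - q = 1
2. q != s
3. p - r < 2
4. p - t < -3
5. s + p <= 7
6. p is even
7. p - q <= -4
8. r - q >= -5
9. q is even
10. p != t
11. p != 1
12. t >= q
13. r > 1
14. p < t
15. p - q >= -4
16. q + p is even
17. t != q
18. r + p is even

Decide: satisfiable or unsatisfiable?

Try p = 2, q = 6, r = 2, s = 2, t = 7.
Check constraint 1: t - q = 1; constraint 3: p - r = 0. The remaining constraints are straightforward to verify.

Satisfiable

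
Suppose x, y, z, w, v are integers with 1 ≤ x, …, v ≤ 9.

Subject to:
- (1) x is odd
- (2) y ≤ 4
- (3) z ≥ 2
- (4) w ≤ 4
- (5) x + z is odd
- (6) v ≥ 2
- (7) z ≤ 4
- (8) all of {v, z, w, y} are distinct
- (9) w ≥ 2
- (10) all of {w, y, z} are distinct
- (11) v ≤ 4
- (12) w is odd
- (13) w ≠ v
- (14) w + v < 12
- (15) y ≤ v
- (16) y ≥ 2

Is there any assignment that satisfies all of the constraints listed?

Unsatisfiable

Constraints 2, 3, 4, 6, 7, 9, 11, and 16 confine each of v, z, w, y to the 3 values {2, …, 4}.
Constraint 8 requires all 4 of them to be distinct, but only 3 values are available — impossible by the pigeonhole principle.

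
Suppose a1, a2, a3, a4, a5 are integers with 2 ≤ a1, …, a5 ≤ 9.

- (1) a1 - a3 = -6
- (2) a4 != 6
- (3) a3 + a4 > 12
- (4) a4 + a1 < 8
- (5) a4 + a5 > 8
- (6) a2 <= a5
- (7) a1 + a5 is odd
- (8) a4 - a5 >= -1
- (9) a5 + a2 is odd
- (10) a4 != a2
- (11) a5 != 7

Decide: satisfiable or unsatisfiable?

Satisfiable

Try a1 = 2, a2 = 2, a3 = 8, a4 = 5, a5 = 5.
Check constraint 1: a1 - a3 = -6; constraint 3: a3 + a4 = 13; constraint 4: a4 + a1 = 7. The remaining constraints are straightforward to verify.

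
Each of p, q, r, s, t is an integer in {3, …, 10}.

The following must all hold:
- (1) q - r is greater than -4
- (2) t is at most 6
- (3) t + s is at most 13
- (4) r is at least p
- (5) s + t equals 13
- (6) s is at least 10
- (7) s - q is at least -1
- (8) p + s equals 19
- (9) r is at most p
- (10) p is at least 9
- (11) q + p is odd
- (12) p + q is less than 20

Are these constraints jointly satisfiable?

Satisfiable

The assignment p = 9, q = 8, r = 9, s = 10, t = 3 works:
  constraint 1 holds since q - r = -1.
  constraint 3 holds since t + s = 13.
The rest check out directly.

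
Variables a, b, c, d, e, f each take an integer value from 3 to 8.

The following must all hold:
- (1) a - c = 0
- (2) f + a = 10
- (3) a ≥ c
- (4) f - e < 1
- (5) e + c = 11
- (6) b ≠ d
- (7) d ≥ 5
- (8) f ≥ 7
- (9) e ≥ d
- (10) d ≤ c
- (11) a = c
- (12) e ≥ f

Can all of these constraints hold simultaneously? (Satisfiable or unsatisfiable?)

From constraints 8 and 12: e ≥ f ≥ 7. From constraints 7 and 10: c ≥ d ≥ 5. Hence e + c ≥ 12. But constraint 5 requires e + c = 11, and 11 < 12. Contradiction.

Unsatisfiable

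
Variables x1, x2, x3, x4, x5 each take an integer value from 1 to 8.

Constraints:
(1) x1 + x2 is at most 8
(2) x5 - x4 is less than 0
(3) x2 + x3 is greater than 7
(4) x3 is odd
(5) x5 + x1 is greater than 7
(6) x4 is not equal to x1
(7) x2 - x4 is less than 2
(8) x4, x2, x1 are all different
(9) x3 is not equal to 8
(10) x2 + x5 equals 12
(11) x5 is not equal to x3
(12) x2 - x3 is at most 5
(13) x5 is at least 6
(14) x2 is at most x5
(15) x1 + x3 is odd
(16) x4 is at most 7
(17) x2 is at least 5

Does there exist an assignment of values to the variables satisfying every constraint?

Satisfiable

Setting (x1, x2, x3, x4, x5) = (2, 6, 3, 7, 6) satisfies everything: constraint 1: x1 + x2 = 8; constraint 2: x5 - x4 = -1, and the others follow.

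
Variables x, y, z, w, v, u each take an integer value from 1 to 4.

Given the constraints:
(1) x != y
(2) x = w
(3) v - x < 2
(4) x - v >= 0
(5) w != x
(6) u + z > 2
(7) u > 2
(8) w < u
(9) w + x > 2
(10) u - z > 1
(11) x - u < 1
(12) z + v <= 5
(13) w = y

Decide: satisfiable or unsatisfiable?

Unsatisfiable

From constraints 2 and 13, x = w = y, so x = y. But constraint 1 says x ≠ y. Contradiction.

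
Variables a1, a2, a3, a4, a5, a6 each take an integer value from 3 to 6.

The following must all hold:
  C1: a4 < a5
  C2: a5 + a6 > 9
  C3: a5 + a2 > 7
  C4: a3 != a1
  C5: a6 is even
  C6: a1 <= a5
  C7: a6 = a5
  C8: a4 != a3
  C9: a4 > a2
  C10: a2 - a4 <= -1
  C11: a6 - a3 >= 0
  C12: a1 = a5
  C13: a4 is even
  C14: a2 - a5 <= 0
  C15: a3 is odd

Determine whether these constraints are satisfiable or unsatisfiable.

Satisfiable

One satisfying assignment is a1 = 6, a2 = 3, a3 = 5, a4 = 4, a5 = 6, a6 = 6.
For the less obvious constraints — constraint 2: a5 + a6 = 12; constraint 3: a5 + a2 = 9; constraint 10: a2 - a4 = -1 — and the others hold by inspection.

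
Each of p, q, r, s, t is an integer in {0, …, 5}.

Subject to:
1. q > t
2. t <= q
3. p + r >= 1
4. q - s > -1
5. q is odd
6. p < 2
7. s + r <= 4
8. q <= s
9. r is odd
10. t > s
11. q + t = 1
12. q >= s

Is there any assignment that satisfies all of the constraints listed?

Unsatisfiable

Constraints 1, 8, and 10 give t < q, q ≤ s, s < t. Chaining: t < q ≤ s < t, which forces t < t — impossible.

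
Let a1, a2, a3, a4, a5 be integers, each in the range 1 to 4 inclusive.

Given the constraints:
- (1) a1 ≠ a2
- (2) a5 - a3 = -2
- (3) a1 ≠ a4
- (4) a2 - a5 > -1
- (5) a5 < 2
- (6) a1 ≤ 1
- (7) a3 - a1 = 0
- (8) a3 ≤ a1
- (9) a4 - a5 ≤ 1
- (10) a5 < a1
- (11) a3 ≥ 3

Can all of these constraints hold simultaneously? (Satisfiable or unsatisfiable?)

Unsatisfiable

From constraint 11: a3 ≥ 3. From constraints 6 and 8: a3 ≤ a1 and a1 ≤ 1, so a3 ≤ 1. But 1 < 3, so no value of a3 works.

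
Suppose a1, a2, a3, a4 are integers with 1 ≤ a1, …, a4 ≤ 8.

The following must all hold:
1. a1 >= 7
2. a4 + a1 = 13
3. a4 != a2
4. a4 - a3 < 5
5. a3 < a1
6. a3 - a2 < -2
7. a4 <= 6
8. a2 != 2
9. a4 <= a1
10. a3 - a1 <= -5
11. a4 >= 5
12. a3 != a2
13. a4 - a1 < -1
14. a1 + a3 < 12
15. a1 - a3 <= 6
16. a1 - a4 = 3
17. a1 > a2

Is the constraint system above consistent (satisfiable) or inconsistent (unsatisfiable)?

One satisfying assignment is a1 = 8, a2 = 6, a3 = 2, a4 = 5.
For the less obvious constraints — constraint 2: a4 + a1 = 13; constraint 4: a4 - a3 = 3; constraint 6: a3 - a2 = -4 — and the others hold by inspection.

Satisfiable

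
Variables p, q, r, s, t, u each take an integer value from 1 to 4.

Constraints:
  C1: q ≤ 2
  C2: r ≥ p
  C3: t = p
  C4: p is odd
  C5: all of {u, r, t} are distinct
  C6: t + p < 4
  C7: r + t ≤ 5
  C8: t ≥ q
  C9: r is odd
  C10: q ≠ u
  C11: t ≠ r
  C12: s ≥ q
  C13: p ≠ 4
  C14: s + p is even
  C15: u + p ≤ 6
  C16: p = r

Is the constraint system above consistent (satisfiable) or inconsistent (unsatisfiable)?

From constraints 3 and 16, t = p = r, so t = r. But constraint 11 says t ≠ r. Contradiction.

Unsatisfiable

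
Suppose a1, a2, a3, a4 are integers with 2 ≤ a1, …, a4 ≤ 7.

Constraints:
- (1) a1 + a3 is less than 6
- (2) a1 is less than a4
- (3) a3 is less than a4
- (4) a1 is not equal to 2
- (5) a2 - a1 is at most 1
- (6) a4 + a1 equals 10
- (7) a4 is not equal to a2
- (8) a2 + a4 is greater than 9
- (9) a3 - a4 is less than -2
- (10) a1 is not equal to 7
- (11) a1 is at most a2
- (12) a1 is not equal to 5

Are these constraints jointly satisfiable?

Satisfiable

Try a1 = 3, a2 = 3, a3 = 2, a4 = 7.
Check constraint 1: a1 + a3 = 5; constraint 5: a2 - a1 = 0; constraint 6: a4 + a1 = 10. The remaining constraints are straightforward to verify.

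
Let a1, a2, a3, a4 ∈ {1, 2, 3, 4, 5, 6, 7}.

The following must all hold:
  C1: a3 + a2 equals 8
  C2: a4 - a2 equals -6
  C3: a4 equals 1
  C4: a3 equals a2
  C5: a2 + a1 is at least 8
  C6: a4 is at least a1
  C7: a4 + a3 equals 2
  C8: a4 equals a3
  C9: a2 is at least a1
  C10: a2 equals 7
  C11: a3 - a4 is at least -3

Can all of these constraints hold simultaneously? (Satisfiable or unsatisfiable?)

Constraint 3 fixes a4 = 1 and constraint 10 fixes a2 = 7. Constraints 4 and 8 give a4 = a3 = a2, so a4 = a2. But 1 ≠ 7 — contradiction.

Unsatisfiable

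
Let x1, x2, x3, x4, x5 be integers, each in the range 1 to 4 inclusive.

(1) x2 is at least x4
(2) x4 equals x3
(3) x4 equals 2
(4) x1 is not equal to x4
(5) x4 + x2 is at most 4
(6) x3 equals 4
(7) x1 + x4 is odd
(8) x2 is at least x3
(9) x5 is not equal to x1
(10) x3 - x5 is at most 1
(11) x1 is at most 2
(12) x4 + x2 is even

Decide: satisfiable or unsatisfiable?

Unsatisfiable

Constraint 3 fixes x4 = 2 and constraint 6 fixes x3 = 4, but constraint 2 requires x4 = x3. Since 2 ≠ 4, contradiction.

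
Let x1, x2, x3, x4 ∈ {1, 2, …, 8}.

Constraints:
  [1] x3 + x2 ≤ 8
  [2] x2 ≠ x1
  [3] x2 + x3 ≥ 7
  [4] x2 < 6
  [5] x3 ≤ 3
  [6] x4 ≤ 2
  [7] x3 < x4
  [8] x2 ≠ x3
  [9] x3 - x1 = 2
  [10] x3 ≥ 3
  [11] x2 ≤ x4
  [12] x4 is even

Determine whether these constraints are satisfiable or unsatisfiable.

From constraints 6 and 11: x2 ≤ x4 ≤ 2. From constraint 5: x3 ≤ 3. Hence x2 + x3 ≤ 5. But constraint 3 requires x2 + x3 ≥ 7, and 7 > 5. Contradiction.

Unsatisfiable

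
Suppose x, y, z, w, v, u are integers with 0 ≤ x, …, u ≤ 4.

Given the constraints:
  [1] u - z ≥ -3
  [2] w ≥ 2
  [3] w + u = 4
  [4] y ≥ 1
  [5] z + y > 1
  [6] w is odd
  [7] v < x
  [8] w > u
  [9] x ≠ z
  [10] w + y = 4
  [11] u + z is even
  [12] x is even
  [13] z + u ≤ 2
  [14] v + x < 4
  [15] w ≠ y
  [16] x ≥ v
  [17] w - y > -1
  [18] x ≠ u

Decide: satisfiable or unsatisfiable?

One satisfying assignment is x = 2, y = 1, z = 1, w = 3, v = 1, u = 1.
For the less obvious constraints — constraint 1: u - z = 0; constraint 3: w + u = 4 — and the others hold by inspection.

Satisfiable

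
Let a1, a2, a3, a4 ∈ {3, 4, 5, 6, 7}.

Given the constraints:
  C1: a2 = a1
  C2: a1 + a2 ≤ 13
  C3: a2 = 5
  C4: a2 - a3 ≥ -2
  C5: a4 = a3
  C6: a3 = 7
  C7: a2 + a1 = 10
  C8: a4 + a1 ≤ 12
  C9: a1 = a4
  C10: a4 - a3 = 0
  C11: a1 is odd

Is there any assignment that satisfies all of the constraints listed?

Constraint 3 fixes a2 = 5 and constraint 6 fixes a3 = 7. Constraints 1, 5, and 9 give a2 = a1 = a4 = a3, so a2 = a3. But 5 ≠ 7 — contradiction.

Unsatisfiable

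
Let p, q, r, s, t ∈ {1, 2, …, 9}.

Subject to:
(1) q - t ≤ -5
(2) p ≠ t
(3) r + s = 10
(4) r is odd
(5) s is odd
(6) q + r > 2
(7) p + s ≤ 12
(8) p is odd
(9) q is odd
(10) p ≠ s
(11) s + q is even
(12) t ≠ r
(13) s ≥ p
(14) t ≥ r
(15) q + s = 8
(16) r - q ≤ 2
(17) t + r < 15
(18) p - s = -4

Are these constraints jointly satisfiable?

Satisfiable

One satisfying assignment is p = 3, q = 1, r = 3, s = 7, t = 9.
For the less obvious constraints — constraint 1: q - t = -8; constraint 3: r + s = 10 — and the others hold by inspection.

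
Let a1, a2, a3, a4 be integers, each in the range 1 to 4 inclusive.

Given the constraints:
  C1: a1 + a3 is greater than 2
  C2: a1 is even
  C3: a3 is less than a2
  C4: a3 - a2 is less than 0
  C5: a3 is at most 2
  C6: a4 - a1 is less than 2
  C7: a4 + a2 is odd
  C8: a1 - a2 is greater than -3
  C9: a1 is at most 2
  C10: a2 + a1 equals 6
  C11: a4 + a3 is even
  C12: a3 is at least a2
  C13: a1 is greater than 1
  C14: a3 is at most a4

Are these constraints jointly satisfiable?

From constraints 5 and 12: a2 ≤ a3 ≤ 2. From constraint 9: a1 ≤ 2. Hence a2 + a1 ≤ 4. But constraint 10 requires a2 + a1 = 6, and 6 > 4. Contradiction.

Unsatisfiable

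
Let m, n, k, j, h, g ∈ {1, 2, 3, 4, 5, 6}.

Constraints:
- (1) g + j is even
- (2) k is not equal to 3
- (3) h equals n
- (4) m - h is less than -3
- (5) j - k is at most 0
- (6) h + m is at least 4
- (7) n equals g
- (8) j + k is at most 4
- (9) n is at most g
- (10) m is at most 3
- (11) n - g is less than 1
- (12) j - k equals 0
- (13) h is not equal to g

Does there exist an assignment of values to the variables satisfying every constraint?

Unsatisfiable

From constraints 3 and 7, h = n = g, so h = g. But constraint 13 says h ≠ g. Contradiction.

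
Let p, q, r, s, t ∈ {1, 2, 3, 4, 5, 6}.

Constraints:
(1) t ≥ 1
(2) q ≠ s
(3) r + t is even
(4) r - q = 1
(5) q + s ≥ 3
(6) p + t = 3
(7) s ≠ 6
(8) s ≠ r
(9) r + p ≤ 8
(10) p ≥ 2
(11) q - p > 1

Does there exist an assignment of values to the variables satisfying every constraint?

Try p = 2, q = 4, r = 5, s = 2, t = 1.
Check constraint 4: r - q = 1; constraint 5: q + s = 6; constraint 6: p + t = 3. The remaining constraints are straightforward to verify.

Satisfiable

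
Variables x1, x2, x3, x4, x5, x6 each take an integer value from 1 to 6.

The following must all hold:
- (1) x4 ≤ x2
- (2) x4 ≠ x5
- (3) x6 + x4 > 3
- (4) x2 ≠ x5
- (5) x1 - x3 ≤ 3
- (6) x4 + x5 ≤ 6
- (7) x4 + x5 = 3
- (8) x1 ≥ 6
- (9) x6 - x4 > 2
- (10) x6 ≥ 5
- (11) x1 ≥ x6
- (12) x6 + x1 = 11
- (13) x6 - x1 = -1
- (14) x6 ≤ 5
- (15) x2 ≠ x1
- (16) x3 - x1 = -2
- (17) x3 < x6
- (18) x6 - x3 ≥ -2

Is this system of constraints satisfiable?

The assignment x1 = 6, x2 = 5, x3 = 4, x4 = 1, x5 = 2, x6 = 5 works:
  constraint 3 holds since x6 + x4 = 6.
  constraint 5 holds since x1 - x3 = 2.
The rest check out directly.

Satisfiable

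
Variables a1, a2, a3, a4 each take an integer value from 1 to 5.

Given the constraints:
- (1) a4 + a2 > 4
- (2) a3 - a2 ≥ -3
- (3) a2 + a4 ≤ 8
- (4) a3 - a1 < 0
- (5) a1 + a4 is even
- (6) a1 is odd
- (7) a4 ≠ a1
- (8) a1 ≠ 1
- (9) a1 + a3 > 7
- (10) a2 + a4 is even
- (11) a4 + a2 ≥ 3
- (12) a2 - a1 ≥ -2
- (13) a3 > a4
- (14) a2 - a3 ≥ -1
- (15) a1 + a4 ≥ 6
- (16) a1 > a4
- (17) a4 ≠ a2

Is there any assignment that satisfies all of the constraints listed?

Satisfiable

Setting (a1, a2, a3, a4) = (5, 5, 4, 1) satisfies everything: constraint 1: a4 + a2 = 6; constraint 2: a3 - a2 = -1; constraint 3: a2 + a4 = 6, and the others follow.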